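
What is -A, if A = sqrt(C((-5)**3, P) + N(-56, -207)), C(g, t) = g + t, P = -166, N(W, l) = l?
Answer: -I*sqrt(498) ≈ -22.316*I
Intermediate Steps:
A = I*sqrt(498) (A = sqrt(((-5)**3 - 166) - 207) = sqrt((-125 - 166) - 207) = sqrt(-291 - 207) = sqrt(-498) = I*sqrt(498) ≈ 22.316*I)
-A = -I*sqrt(498)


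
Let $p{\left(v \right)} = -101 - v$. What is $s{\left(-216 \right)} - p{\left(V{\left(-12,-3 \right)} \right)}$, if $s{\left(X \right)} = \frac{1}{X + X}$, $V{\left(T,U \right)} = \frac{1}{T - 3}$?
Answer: $\frac{218011}{2160} \approx 100.93$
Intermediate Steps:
$V{\left(T,U \right)} = \frac{1}{-3 + T}$
$s{\left(X \right)} = \frac{1}{2 X}$
$s{\left(-216 \right)} - p{\left(V{\left(-12,-3 \right)} \right)} = \frac{1}{2 \left(-216\right)} - \left(-101 - \frac{1}{-3 - 12}\right) = \frac{1}{2} \left(- \frac{1}{216}\right) - \left(-101 - \frac{1}{-15}\right) = - \frac{1}{432} - \left(-101 - - \frac{1}{15}\right) = - \frac{1}{432} - \left(-101 + \frac{1}{15}\right) = - \frac{1}{432} - - \frac{1514}{15} = - \frac{1}{432} + \frac{1514}{15} = \frac{218011}{2160}$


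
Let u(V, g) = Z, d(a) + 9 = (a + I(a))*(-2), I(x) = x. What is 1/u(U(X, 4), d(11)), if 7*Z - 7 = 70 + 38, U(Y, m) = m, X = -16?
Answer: 7/115 ≈ 0.060870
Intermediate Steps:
d(a) = -9 - 4*a (d(a) = -9 + (a + a)*(-2) = -9 + (2*a)*(-2) = -9 - 4*a)
Z = 115/7 (Z = 1 + (70 + 38)/7 = 1 + (⅐)*108 = 1 + 108/7 = 115/7 ≈ 16.429)
u(V, g) = 115/7
1/u(U(X, 4), d(11)) = 1/(115/7) = 7/115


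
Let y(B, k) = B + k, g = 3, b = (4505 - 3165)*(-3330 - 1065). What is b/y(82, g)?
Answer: -1177860/17 ≈ -69286.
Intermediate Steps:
b = -5889300 (b = 1340*(-4395) = -5889300)
b/y(82, g) = -5889300/(82 + 3) = -5889300/85 = -5889300*1/85 = -1177860/17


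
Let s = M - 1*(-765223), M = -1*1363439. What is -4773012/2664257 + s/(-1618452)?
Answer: -1532772412978/1077993017541 ≈ -1.4219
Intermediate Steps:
M = -1363439
s = -598216 (s = -1363439 - 1*(-765223) = -1363439 + 765223 = -598216)
-4773012/2664257 + s/(-1618452) = -4773012/2664257 - 598216/(-1618452) = -4773012*1/2664257 - 598216*(-1/1618452) = -4773012/2664257 + 149554/404613 = -1532772412978/1077993017541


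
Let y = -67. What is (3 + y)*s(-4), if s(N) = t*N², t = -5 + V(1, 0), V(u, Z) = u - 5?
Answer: 9216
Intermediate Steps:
V(u, Z) = -5 + u
t = -9 (t = -5 + (-5 + 1) = -5 - 4 = -9)
s(N) = -9*N²
(3 + y)*s(-4) = (3 - 67)*(-9*(-4)²) = -(-576)*16 = -64*(-144) = 9216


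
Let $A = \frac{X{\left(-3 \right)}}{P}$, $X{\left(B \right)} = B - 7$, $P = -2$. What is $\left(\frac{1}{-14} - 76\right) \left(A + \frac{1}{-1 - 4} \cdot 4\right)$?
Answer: $- \frac{639}{2} \approx -319.5$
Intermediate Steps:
$X{\left(B \right)} = -7 + B$ ($X{\left(B \right)} = B - 7 = -7 + B$)
$A = 5$ ($A = \frac{-7 - 3}{-2} = \left(-10\right) \left(- \frac{1}{2}\right) = 5$)
$\left(\frac{1}{-14} - 76\right) \left(A + \frac{1}{-1 - 4} \cdot 4\right) = \left(\frac{1}{-14} - 76\right) \left(5 + \frac{1}{-1 - 4} \cdot 4\right) = \left(- \frac{1}{14} - 76\right) \left(5 + \frac{1}{-5} \cdot 4\right) = - \frac{1065 \left(5 - \frac{4}{5}\right)}{14} = \left(- \frac{1065}{14}\right) \frac{21}{5} = - \frac{639}{2}$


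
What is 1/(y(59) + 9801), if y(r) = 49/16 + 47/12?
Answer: 48/470783 ≈ 0.00010196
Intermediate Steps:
y(r) = 335/48 (y(r) = 49*(1/16) + 47*(1/12) = 49/16 + 47/12 = 335/48)
1/(y(59) + 9801) = 1/(335/48 + 9801) = 1/(470783/48) = 48/470783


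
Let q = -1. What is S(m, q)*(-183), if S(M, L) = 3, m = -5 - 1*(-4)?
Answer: -549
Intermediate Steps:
m = -1 (m = -5 + 4 = -1)
S(m, q)*(-183) = 3*(-183) = -549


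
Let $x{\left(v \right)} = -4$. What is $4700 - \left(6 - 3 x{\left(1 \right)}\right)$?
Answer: $4682$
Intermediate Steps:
$4700 - \left(6 - 3 x{\left(1 \right)}\right) = 4700 - \left(6 - -12\right) = 4700 - \left(6 + 12\right) = 4700 - 18 = 4682$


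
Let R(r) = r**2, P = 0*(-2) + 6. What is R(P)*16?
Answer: 576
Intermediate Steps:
P = 6 (P = 0 + 6 = 6)
R(P)*16 = 6**2*16 = 36*16 = 576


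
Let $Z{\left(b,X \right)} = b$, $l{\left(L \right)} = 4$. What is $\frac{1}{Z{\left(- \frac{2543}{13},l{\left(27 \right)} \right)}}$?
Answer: $- \frac{13}{2543} \approx -0.0051121$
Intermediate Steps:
$\frac{1}{Z{\left(- \frac{2543}{13},l{\left(27 \right)} \right)}} = \frac{1}{\left(-2543\right) \frac{1}{13}} = \frac{1}{- \frac{2543}{13}} = - \frac{13}{2543}$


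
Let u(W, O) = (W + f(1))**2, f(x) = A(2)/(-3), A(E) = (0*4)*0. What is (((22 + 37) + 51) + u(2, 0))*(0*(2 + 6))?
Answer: 0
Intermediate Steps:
A(E) = 0 (A(E) = 0*0 = 0)
f(x) = 0 (f(x) = 0/(-3) = 0*(-1/3) = 0)
u(W, O) = W**2 (u(W, O) = (W + 0)**2 = W**2)
(((22 + 37) + 51) + u(2, 0))*(0*(2 + 6)) = (((22 + 37) + 51) + 2**2)*(0*(2 + 6)) = ((59 + 51) + 4)*(0*8) = (110 + 4)*0 = 114*0 = 0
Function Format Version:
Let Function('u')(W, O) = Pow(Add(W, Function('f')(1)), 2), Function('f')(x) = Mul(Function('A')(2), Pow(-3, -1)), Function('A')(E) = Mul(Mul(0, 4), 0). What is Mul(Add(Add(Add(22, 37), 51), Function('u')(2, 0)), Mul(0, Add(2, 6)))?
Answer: 0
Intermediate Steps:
Function('A')(E) = 0 (Function('A')(E) = Mul(0, 0) = 0)
Function('f')(x) = 0 (Function('f')(x) = Mul(0, Pow(-3, -1)) = Mul(0, Rational(-1, 3)) = 0)
Function('u')(W, O) = Pow(W, 2) (Function('u')(W, O) = Pow(Add(W, 0), 2) = Pow(W, 2))
Mul(Add(Add(Add(22, 37), 51), Function('u')(2, 0)), Mul(0, Add(2, 6))) = Mul(Add(Add(Add(22, 37), 51), Pow(2, 2)), Mul(0, Add(2, 6))) = Mul(Add(Add(59, 51), 4), Mul(0, 8)) = Mul(Add(110, 4), 0) = Mul(114, 0) = 0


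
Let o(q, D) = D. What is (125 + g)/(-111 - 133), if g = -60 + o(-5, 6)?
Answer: -71/244 ≈ -0.29098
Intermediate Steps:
g = -54 (g = -60 + 6 = -54)
(125 + g)/(-111 - 133) = (125 - 54)/(-111 - 133) = 71/(-244) = -1/244*71 = -71/244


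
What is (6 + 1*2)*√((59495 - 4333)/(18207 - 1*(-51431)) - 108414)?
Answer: 8*I*√131436136028215/34819 ≈ 2634.1*I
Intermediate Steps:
(6 + 1*2)*√((59495 - 4333)/(18207 - 1*(-51431)) - 108414) = (6 + 2)*√(55162/(18207 + 51431) - 108414) = 8*√(55162/69638 - 108414) = 8*√(55162*(1/69638) - 108414) = 8*√(27581/34819 - 108414) = 8*√(-3774839485/34819) = 8*(I*√131436136028215/34819) = 8*I*√131436136028215/34819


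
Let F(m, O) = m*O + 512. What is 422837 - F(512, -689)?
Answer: 775093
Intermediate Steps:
F(m, O) = 512 + O*m (F(m, O) = O*m + 512 = 512 + O*m)
422837 - F(512, -689) = 422837 - (512 - 689*512) = 422837 - (512 - 352768) = 422837 - 1*(-352256) = 422837 + 352256 = 775093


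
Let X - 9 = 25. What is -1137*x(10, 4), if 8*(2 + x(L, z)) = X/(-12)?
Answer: 42827/16 ≈ 2676.7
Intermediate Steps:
X = 34 (X = 9 + 25 = 34)
x(L, z) = -113/48 (x(L, z) = -2 + (34/(-12))/8 = -2 + (34*(-1/12))/8 = -2 + (⅛)*(-17/6) = -2 - 17/48 = -113/48)
-1137*x(10, 4) = -1137*(-113/48) = 42827/16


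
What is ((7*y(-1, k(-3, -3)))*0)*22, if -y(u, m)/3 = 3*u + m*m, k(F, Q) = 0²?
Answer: 0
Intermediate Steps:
k(F, Q) = 0
y(u, m) = -9*u - 3*m² (y(u, m) = -3*(3*u + m*m) = -3*(3*u + m²) = -3*(m² + 3*u) = -9*u - 3*m²)
((7*y(-1, k(-3, -3)))*0)*22 = ((7*(-9*(-1) - 3*0²))*0)*22 = ((7*(9 - 3*0))*0)*22 = ((7*(9 + 0))*0)*22 = ((7*9)*0)*22 = (63*0)*22 = 0*22 = 0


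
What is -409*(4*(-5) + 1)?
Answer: 7771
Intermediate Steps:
-409*(4*(-5) + 1) = -409*(-20 + 1) = -409*(-19) = 7771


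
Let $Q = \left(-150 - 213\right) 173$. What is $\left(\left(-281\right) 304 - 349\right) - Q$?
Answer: $-22974$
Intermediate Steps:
$Q = -62799$ ($Q = \left(-363\right) 173 = -62799$)
$\left(\left(-281\right) 304 - 349\right) - Q = \left(\left(-281\right) 304 - 349\right) - -62799 = \left(-85424 - 349\right) + 62799 = -85773 + 62799 = -22974$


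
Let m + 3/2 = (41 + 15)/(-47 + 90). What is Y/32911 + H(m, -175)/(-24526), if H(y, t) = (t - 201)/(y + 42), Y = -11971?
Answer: -527215235887/1450897396835 ≈ -0.36337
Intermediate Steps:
m = -17/86 (m = -3/2 + (41 + 15)/(-47 + 90) = -3/2 + 56/43 = -17/86 ≈ -0.19767)
H(y, t) = (-201 + t)/(42 + y)
Y/32911 + H(m, -175)/(-24526) = -11971/32911 + ((-201 - 175)/(42 - 17/86))/(-24526) = -11971*1/32911 + (-376/(3595/86))*(-1/24526) = -11971/32911 + ((86/3595)*(-376))*(-1/24526) = -11971/32911 - 32336/3595*(-1/24526) = -11971/32911 + 16168/44085485 = -527215235887/1450897396835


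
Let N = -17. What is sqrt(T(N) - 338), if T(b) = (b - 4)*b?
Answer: sqrt(19) ≈ 4.3589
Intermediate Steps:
T(b) = b*(-4 + b) (T(b) = (-4 + b)*b = b*(-4 + b))
sqrt(T(N) - 338) = sqrt(-17*(-4 - 17) - 338) = sqrt(-17*(-21) - 338) = sqrt(357 - 338) = sqrt(19)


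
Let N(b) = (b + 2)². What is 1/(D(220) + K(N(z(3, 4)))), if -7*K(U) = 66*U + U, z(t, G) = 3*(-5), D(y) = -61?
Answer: -7/11750 ≈ -0.00059574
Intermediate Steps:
z(t, G) = -15
N(b) = (2 + b)²
K(U) = -67*U/7 (K(U) = -(66*U + U)/7 = -67*U/7)
1/(D(220) + K(N(z(3, 4)))) = 1/(-61 - 67*(2 - 15)²/7) = 1/(-61 - 67/7*(-13)²) = 1/(-61 - 67/7*169) = 1/(-61 - 11323/7) = 1/(-11750/7) = -7/11750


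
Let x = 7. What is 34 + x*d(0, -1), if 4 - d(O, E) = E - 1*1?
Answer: 76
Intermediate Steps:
d(O, E) = 5 - E (d(O, E) = 4 - (E - 1*1) = 4 - (E - 1) = 4 - (-1 + E) = 4 + (1 - E) = 5 - E)
34 + x*d(0, -1) = 34 + 7*(5 - 1*(-1)) = 34 + 7*(5 + 1) = 34 + 7*6 = 34 + 42 = 76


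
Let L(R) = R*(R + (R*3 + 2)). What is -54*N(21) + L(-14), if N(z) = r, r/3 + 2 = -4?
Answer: 1728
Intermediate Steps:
r = -18 (r = -6 + 3*(-4) = -6 - 12 = -18)
N(z) = -18
L(R) = R*(2 + 4*R) (L(R) = R*(R + (3*R + 2)) = R*(R + (2 + 3*R)) = R*(2 + 4*R))
-54*N(21) + L(-14) = -54*(-18) + 2*(-14)*(1 + 2*(-14)) = 972 + 2*(-14)*(1 - 28) = 972 + 2*(-14)*(-27) = 972 + 756 = 1728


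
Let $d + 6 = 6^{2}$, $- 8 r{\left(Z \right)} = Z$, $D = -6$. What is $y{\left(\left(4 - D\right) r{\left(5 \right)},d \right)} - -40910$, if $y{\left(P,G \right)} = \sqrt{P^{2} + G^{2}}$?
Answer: $40910 + \frac{5 \sqrt{601}}{4} \approx 40941.0$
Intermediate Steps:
$r{\left(Z \right)} = - \frac{Z}{8}$
$d = 30$ ($d = -6 + 6^{2} = -6 + 36 = 30$)
$y{\left(P,G \right)} = \sqrt{G^{2} + P^{2}}$
$y{\left(\left(4 - D\right) r{\left(5 \right)},d \right)} - -40910 = \sqrt{30^{2} + \left(\left(4 - -6\right) \left(\left(- \frac{1}{8}\right) 5\right)\right)^{2}} - -40910 = \sqrt{900 + \left(\left(4 + 6\right) \left(- \frac{5}{8}\right)\right)^{2}} + 40910 = \sqrt{900 + \left(10 \left(- \frac{5}{8}\right)\right)^{2}} + 40910 = \sqrt{900 + \left(- \frac{25}{4}\right)^{2}} + 40910 = \sqrt{900 + \frac{625}{16}} + 40910 = \sqrt{\frac{15025}{16}} + 40910 = \frac{5 \sqrt{601}}{4} + 40910 = 40910 + \frac{5 \sqrt{601}}{4}$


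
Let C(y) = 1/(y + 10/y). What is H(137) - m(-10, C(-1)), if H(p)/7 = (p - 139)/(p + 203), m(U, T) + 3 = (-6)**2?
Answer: -5617/170 ≈ -33.041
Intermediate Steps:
m(U, T) = 33 (m(U, T) = -3 + (-6)**2 = -3 + 36 = 33)
H(p) = 7*(-139 + p)/(203 + p) (H(p) = 7*((p - 139)/(p + 203)) = 7*((-139 + p)/(203 + p)) = 7*(-139 + p)/(203 + p))
H(137) - m(-10, C(-1)) = 7*(-139 + 137)/(203 + 137) - 1*33 = 7*(-2)/340 - 33 = 7*(1/340)*(-2) - 33 = -7/170 - 33 = -5617/170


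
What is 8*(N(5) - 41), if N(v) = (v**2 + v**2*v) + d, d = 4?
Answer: 904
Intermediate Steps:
N(v) = 4 + v**2 + v**3 (N(v) = (v**2 + v**2*v) + 4 = (v**2 + v**3) + 4 = 4 + v**2 + v**3)
8*(N(5) - 41) = 8*((4 + 5**2 + 5**3) - 41) = 8*((4 + 25 + 125) - 41) = 8*(154 - 41) = 8*113 = 904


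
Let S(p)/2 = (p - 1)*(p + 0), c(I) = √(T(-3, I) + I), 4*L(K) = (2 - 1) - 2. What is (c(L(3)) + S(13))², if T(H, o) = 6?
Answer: (624 + √23)²/4 ≈ 98846.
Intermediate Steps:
L(K) = -¼ (L(K) = ((2 - 1) - 2)/4 = (1 - 2)/4 = (¼)*(-1) = -¼)
c(I) = √(6 + I)
S(p) = 2*p*(-1 + p) (S(p) = 2*((p - 1)*(p + 0)) = 2*((-1 + p)*p) = 2*(p*(-1 + p)) = 2*p*(-1 + p))
(c(L(3)) + S(13))² = (√(6 - ¼) + 2*13*(-1 + 13))² = (√(23/4) + 2*13*12)² = (√23/2 + 312)² = (312 + √23/2)²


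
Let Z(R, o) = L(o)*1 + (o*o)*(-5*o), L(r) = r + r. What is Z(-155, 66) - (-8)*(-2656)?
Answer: -1458596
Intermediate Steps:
L(r) = 2*r
Z(R, o) = -5*o³ + 2*o (Z(R, o) = (2*o)*1 + (o*o)*(-5*o) = 2*o + o²*(-5*o) = 2*o - 5*o³ = -5*o³ + 2*o)
Z(-155, 66) - (-8)*(-2656) = 66*(2 - 5*66²) - (-8)*(-2656) = 66*(2 - 5*4356) - 1*21248 = 66*(2 - 21780) - 21248 = 66*(-21778) - 21248 = -1437348 - 21248 = -1458596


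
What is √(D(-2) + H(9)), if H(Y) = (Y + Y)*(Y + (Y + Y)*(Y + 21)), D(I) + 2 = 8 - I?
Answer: √9890 ≈ 99.448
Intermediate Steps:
D(I) = 6 - I (D(I) = -2 + (8 - I) = 6 - I)
H(Y) = 2*Y*(Y + 2*Y*(21 + Y)) (H(Y) = (2*Y)*(Y + (2*Y)*(21 + Y)) = (2*Y)*(Y + 2*Y*(21 + Y)) = 2*Y*(Y + 2*Y*(21 + Y)))
√(D(-2) + H(9)) = √((6 - 1*(-2)) + 9²*(86 + 4*9)) = √((6 + 2) + 81*(86 + 36)) = √(8 + 81*122) = √(8 + 9882) = √9890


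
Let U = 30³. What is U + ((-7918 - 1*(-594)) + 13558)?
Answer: 33234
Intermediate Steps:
U = 27000
U + ((-7918 - 1*(-594)) + 13558) = 27000 + ((-7918 - 1*(-594)) + 13558) = 27000 + ((-7918 + 594) + 13558) = 27000 + (-7324 + 13558) = 27000 + 6234 = 33234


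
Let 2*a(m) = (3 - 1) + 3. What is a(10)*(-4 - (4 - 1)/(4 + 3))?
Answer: -155/14 ≈ -11.071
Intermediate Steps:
a(m) = 5/2 (a(m) = ((3 - 1) + 3)/2 = (2 + 3)/2 = (½)*5 = 5/2)
a(10)*(-4 - (4 - 1)/(4 + 3)) = 5*(-4 - (4 - 1)/(4 + 3))/2 = 5*(-4 - 3/7)/2 = (5/2)*(-31/7) = -155/14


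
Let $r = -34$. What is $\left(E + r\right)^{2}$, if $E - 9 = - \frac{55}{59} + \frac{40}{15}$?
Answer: $\frac{16957924}{31329} \approx 541.29$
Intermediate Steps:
$E = \frac{1900}{177}$ ($E = 9 + \left(- \frac{55}{59} + \frac{40}{15}\right) = 9 + \left(\left(-55\right) \frac{1}{59} + 40 \cdot \frac{1}{15}\right) = 9 + \left(- \frac{55}{59} + \frac{8}{3}\right) = 9 + \frac{307}{177} = \frac{1900}{177} \approx 10.734$)
$\left(E + r\right)^{2} = \left(\frac{1900}{177} - 34\right)^{2} = \left(- \frac{4118}{177}\right)^{2} = \frac{16957924}{31329}$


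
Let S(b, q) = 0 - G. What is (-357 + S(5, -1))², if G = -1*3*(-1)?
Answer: 129600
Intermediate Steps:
G = 3 (G = -3*(-1) = 3)
S(b, q) = -3 (S(b, q) = 0 - 1*3 = 0 - 3 = -3)
(-357 + S(5, -1))² = (-357 - 3)² = (-360)² = 129600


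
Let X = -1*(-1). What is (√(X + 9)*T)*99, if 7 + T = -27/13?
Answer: -11682*√10/13 ≈ -2841.7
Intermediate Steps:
X = 1
T = -118/13 (T = -7 - 27/13 = -118/13 ≈ -9.0769)
(√(X + 9)*T)*99 = (√(1 + 9)*(-118/13))*99 = (√10*(-118/13))*99 = -118*√10/13*99 = -11682*√10/13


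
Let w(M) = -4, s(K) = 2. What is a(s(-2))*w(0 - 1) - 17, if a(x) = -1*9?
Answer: 19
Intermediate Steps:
a(x) = -9
a(s(-2))*w(0 - 1) - 17 = -9*(-4) - 17 = 36 - 17 = 19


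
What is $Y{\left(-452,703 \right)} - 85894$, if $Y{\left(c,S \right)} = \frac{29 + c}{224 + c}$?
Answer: $- \frac{6527803}{76} \approx -85892.0$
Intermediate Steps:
$Y{\left(c,S \right)} = \frac{29 + c}{224 + c}$
$Y{\left(-452,703 \right)} - 85894 = \frac{29 - 452}{224 - 452} - 85894 = \frac{1}{-228} \left(-423\right) - 85894 = \left(- \frac{1}{228}\right) \left(-423\right) - 85894 = \frac{141}{76} - 85894 = - \frac{6527803}{76}$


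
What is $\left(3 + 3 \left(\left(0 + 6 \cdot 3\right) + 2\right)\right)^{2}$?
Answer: $3969$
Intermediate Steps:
$\left(3 + 3 \left(\left(0 + 6 \cdot 3\right) + 2\right)\right)^{2} = \left(3 + 3 \left(\left(0 + 18\right) + 2\right)\right)^{2} = \left(3 + 3 \left(18 + 2\right)\right)^{2} = \left(3 + 3 \cdot 20\right)^{2} = \left(3 + 60\right)^{2} = 63^{2} = 3969$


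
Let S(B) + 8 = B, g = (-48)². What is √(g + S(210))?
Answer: √2506 ≈ 50.060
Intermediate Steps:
g = 2304
S(B) = -8 + B
√(g + S(210)) = √(2304 + (-8 + 210)) = √(2304 + 202) = √2506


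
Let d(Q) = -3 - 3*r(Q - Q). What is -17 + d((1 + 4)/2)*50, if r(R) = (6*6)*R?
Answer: -167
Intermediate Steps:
r(R) = 36*R
d(Q) = -3 (d(Q) = -3 - 108*(Q - Q) = -3 - 108*0 = -3 - 3*0 = -3 + 0 = -3)
-17 + d((1 + 4)/2)*50 = -17 - 3*50 = -17 - 150 = -167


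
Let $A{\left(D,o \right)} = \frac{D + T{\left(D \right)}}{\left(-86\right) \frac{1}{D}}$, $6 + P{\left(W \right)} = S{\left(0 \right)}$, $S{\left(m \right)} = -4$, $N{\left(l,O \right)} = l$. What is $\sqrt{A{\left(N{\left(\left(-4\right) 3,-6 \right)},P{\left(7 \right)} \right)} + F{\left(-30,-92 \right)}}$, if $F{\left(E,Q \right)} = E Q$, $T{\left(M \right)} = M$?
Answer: $\frac{2 \sqrt{1274262}}{43} \approx 52.504$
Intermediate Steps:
$P{\left(W \right)} = -10$ ($P{\left(W \right)} = -6 - 4 = -10$)
$A{\left(D,o \right)} = - \frac{D^{2}}{43}$ ($A{\left(D,o \right)} = \frac{D + D}{\left(-86\right) \frac{1}{D}} = 2 D \left(- \frac{D}{86}\right) = - \frac{D^{2}}{43}$)
$\sqrt{A{\left(N{\left(\left(-4\right) 3,-6 \right)},P{\left(7 \right)} \right)} + F{\left(-30,-92 \right)}} = \sqrt{- \frac{\left(\left(-4\right) 3\right)^{2}}{43} - -2760} = \sqrt{- \frac{\left(-12\right)^{2}}{43} + 2760} = \sqrt{\left(- \frac{1}{43}\right) 144 + 2760} = \sqrt{- \frac{144}{43} + 2760} = \sqrt{\frac{118536}{43}} = \frac{2 \sqrt{1274262}}{43}$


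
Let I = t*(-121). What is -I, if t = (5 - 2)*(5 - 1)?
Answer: 1452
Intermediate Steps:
t = 12 (t = 3*4 = 12)
I = -1452 (I = 12*(-121) = -1452)
-I = -1*(-1452) = 1452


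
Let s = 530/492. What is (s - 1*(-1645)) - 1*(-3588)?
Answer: 1287583/246 ≈ 5234.1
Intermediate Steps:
s = 265/246 (s = 530*(1/492) = 265/246 ≈ 1.0772)
(s - 1*(-1645)) - 1*(-3588) = (265/246 - 1*(-1645)) - 1*(-3588) = (265/246 + 1645) + 3588 = 404935/246 + 3588 = 1287583/246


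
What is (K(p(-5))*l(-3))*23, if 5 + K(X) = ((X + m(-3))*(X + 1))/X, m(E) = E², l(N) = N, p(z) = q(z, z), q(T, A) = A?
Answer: 621/5 ≈ 124.20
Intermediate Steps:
p(z) = z
K(X) = -5 + (1 + X)*(9 + X)/X (K(X) = -5 + ((X + (-3)²)*(X + 1))/X = -5 + ((X + 9)*(1 + X))/X = -5 + ((9 + X)*(1 + X))/X = -5 + ((1 + X)*(9 + X))/X = -5 + (1 + X)*(9 + X)/X)
(K(p(-5))*l(-3))*23 = ((5 - 5 + 9/(-5))*(-3))*23 = ((5 - 5 + 9*(-⅕))*(-3))*23 = ((5 - 5 - 9/5)*(-3))*23 = -9/5*(-3)*23 = (27/5)*23 = 621/5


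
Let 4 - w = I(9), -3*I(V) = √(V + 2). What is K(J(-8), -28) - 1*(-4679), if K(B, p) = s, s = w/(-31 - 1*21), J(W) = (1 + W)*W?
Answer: 60826/13 - √11/156 ≈ 4678.9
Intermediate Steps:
I(V) = -√(2 + V)/3 (I(V) = -√(V + 2)/3 = -√(2 + V)/3)
w = 4 + √11/3 (w = 4 - (-1)*√(2 + 9)/3 = 4 - (-1)*√11/3 = 4 + √11/3 ≈ 5.1055)
J(W) = W*(1 + W)
s = -1/13 - √11/156 (s = (4 + √11/3)/(-31 - 1*21) = (4 + √11/3)/(-31 - 21) = (4 + √11/3)/(-52) = (4 + √11/3)*(-1/52) = -1/13 - √11/156 ≈ -0.098184)
K(B, p) = -1/13 - √11/156
K(J(-8), -28) - 1*(-4679) = (-1/13 - √11/156) - 1*(-4679) = (-1/13 - √11/156) + 4679 = 60826/13 - √11/156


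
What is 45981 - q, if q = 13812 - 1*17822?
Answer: 49991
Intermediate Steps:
q = -4010 (q = 13812 - 17822 = -4010)
45981 - q = 45981 - 1*(-4010) = 45981 + 4010 = 49991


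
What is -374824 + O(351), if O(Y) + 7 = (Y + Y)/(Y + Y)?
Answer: -374830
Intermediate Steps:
O(Y) = -6 (O(Y) = -7 + (Y + Y)/(Y + Y) = -7 + (2*Y)/((2*Y)) = -7 + (2*Y)*(1/(2*Y)) = -7 + 1 = -6)
-374824 + O(351) = -374824 - 6 = -374830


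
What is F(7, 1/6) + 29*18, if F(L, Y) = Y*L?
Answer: 3139/6 ≈ 523.17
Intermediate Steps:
F(L, Y) = L*Y
F(7, 1/6) + 29*18 = 7/6 + 29*18 = 7*(⅙) + 522 = 7/6 + 522 = 3139/6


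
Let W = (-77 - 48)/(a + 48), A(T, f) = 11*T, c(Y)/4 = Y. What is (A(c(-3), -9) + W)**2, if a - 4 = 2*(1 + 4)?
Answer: 69039481/3844 ≈ 17960.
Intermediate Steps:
a = 14 (a = 4 + 2*(1 + 4) = 4 + 2*5 = 4 + 10 = 14)
c(Y) = 4*Y
W = -125/62 (W = (-77 - 48)/(14 + 48) = -125/62 ≈ -2.0161)
(A(c(-3), -9) + W)**2 = (11*(4*(-3)) - 125/62)**2 = (11*(-12) - 125/62)**2 = (-132 - 125/62)**2 = (-8309/62)**2 = 69039481/3844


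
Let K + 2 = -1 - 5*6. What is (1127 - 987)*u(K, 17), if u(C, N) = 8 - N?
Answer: -1260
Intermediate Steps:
K = -33 (K = -2 + (-1 - 5*6) = -2 + (-1 - 30) = -2 - 31 = -33)
(1127 - 987)*u(K, 17) = (1127 - 987)*(8 - 1*17) = 140*(8 - 17) = 140*(-9) = -1260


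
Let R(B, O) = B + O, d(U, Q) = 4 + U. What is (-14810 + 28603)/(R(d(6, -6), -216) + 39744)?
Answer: 13793/39538 ≈ 0.34885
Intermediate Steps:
(-14810 + 28603)/(R(d(6, -6), -216) + 39744) = (-14810 + 28603)/(((4 + 6) - 216) + 39744) = 13793/((10 - 216) + 39744) = 13793/(-206 + 39744) = 13793/39538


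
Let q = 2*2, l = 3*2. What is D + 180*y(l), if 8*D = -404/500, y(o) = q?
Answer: 719899/1000 ≈ 719.90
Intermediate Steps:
l = 6
q = 4
y(o) = 4
D = -101/1000 (D = (-404/500)/8 = (-404*1/500)/8 = (⅛)*(-101/125) = -101/1000 ≈ -0.10100)
D + 180*y(l) = -101/1000 + 180*4 = -101/1000 + 720 = 719899/1000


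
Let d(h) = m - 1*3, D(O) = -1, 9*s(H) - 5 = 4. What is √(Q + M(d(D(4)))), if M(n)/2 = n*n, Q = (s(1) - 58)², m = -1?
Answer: √3281 ≈ 57.280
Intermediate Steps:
s(H) = 1 (s(H) = 5/9 + (⅑)*4 = 5/9 + 4/9 = 1)
d(h) = -4 (d(h) = -1 - 1*3 = -1 - 3 = -4)
Q = 3249 (Q = (1 - 58)² = (-57)² = 3249)
M(n) = 2*n² (M(n) = 2*(n*n) = 2*n²)
√(Q + M(d(D(4)))) = √(3249 + 2*(-4)²) = √(3249 + 2*16) = √(3249 + 32) = √3281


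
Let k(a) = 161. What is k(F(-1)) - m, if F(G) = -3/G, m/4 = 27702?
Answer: -110647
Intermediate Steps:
m = 110808 (m = 4*27702 = 110808)
k(F(-1)) - m = 161 - 1*110808 = 161 - 110808 = -110647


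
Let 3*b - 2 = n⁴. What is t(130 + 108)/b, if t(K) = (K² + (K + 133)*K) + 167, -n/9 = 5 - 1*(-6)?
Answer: 435327/96059603 ≈ 0.0045318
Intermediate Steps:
n = -99 (n = -9*(5 - 1*(-6)) = -9*(5 + 6) = -9*11 = -99)
t(K) = 167 + K² + K*(133 + K) (t(K) = (K² + (133 + K)*K) + 167 = (K² + K*(133 + K)) + 167 = 167 + K² + K*(133 + K))
b = 96059603/3 (b = ⅔ + (⅓)*(-99)⁴ = ⅔ + (⅓)*96059601 = ⅔ + 32019867 = 96059603/3 ≈ 3.2020e+7)
t(130 + 108)/b = (167 + 2*(130 + 108)² + 133*(130 + 108))/(96059603/3) = (167 + 2*238² + 133*238)*(3/96059603) = (167 + 2*56644 + 31654)*(3/96059603) = (167 + 113288 + 31654)*(3/96059603) = 145109*(3/96059603) = 435327/96059603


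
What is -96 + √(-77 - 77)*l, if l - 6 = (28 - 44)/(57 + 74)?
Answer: -96 + 770*I*√154/131 ≈ -96.0 + 72.942*I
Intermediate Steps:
l = 770/131 (l = 6 + (28 - 44)/(57 + 74) = 6 - 16/131 = 770/131 ≈ 5.8779)
-96 + √(-77 - 77)*l = -96 + √(-77 - 77)*(770/131) = -96 + √(-154)*(770/131) = -96 + (I*√154)*(770/131) = -96 + 770*I*√154/131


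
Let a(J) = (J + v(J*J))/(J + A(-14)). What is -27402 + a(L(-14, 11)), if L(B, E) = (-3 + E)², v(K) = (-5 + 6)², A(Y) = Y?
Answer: -274007/10 ≈ -27401.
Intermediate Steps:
v(K) = 1 (v(K) = 1² = 1)
a(J) = (1 + J)/(-14 + J) (a(J) = (J + 1)/(J - 14) = (1 + J)/(-14 + J))
-27402 + a(L(-14, 11)) = -27402 + (1 + (-3 + 11)²)/(-14 + (-3 + 11)²) = -27402 + (1 + 8²)/(-14 + 8²) = -27402 + (1 + 64)/(-14 + 64) = -27402 + 65/50 = -27402 + (1/50)*65 = -27402 + 13/10 = -274007/10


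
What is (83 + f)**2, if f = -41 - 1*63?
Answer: 441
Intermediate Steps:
f = -104 (f = -41 - 63 = -104)
(83 + f)**2 = (83 - 104)**2 = (-21)**2 = 441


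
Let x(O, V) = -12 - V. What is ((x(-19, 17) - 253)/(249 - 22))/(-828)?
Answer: 47/31326 ≈ 0.0015004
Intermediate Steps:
((x(-19, 17) - 253)/(249 - 22))/(-828) = (((-12 - 1*17) - 253)/(249 - 22))/(-828) = (((-12 - 17) - 253)/227)*(-1/828) = ((-29 - 253)*(1/227))*(-1/828) = -282*1/227*(-1/828) = -282/227*(-1/828) = 47/31326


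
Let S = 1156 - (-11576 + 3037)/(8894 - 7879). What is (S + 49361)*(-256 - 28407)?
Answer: -1469933055922/1015 ≈ -1.4482e+9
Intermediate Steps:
S = 1181879/1015 (S = 1156 - (-8539)/1015 = 1156 - 1*(-8539/1015) = 1156 + 8539/1015 = 1181879/1015 ≈ 1164.4)
(S + 49361)*(-256 - 28407) = (1181879/1015 + 49361)*(-256 - 28407) = (51283294/1015)*(-28663) = -1469933055922/1015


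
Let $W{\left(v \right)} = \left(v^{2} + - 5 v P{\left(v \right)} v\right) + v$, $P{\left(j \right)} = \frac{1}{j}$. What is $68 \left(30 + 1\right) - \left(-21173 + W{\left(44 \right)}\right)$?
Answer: $21521$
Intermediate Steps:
$W{\left(v \right)} = v^{2} - 4 v$ ($W{\left(v \right)} = \left(v^{2} + \frac{\left(-5\right) v}{v} v\right) + v = \left(v^{2} - 5 v\right) + v = v^{2} - 4 v$)
$68 \left(30 + 1\right) - \left(-21173 + W{\left(44 \right)}\right) = 68 \left(30 + 1\right) - \left(-21173 + 44 \left(-4 + 44\right)\right) = 68 \cdot 31 - \left(-21173 + 44 \cdot 40\right) = 2108 - \left(-21173 + 1760\right) = 2108 - -19413 = 2108 + 19413 = 21521$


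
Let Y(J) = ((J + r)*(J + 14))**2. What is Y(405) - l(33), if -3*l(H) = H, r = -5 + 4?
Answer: 28654364187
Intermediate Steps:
r = -1
l(H) = -H/3
Y(J) = (-1 + J)**2*(14 + J)**2 (Y(J) = ((J - 1)*(J + 14))**2 = ((-1 + J)*(14 + J))**2 = (-1 + J)**2*(14 + J)**2)
Y(405) - l(33) = (-1 + 405)**2*(14 + 405)**2 - (-1)*33/3 = 404**2*419**2 - 1*(-11) = 163216*175561 + 11 = 28654364176 + 11 = 28654364187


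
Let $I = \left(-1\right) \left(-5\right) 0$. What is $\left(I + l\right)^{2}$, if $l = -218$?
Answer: $47524$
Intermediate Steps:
$I = 0$ ($I = 5 \cdot 0 = 0$)
$\left(I + l\right)^{2} = \left(0 - 218\right)^{2} = \left(-218\right)^{2} = 47524$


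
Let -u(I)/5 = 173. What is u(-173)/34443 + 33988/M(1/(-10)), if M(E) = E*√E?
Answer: -865/34443 + 339880*I*√10 ≈ -0.025114 + 1.0748e+6*I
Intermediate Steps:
M(E) = E^(3/2)
u(I) = -865 (u(I) = -5*173 = -865)
u(-173)/34443 + 33988/M(1/(-10)) = -865/34443 + 33988/((1/(-10))^(3/2)) = -865*1/34443 + 33988/((-⅒)^(3/2)) = -865/34443 + 33988/((-I*√10/100)) = -865/34443 + 33988*(10*I*√10) = -865/34443 + 339880*I*√10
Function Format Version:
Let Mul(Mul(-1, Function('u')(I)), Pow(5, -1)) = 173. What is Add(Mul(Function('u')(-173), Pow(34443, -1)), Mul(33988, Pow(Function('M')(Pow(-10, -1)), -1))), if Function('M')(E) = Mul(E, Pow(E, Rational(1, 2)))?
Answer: Add(Rational(-865, 34443), Mul(339880, I, Pow(10, Rational(1, 2)))) ≈ Add(-0.025114, Mul(1.0748e+6, I))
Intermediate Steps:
Function('M')(E) = Pow(E, Rational(3, 2))
Function('u')(I) = -865 (Function('u')(I) = Mul(-5, 173) = -865)
Add(Mul(Function('u')(-173), Pow(34443, -1)), Mul(33988, Pow(Function('M')(Pow(-10, -1)), -1))) = Add(Mul(-865, Pow(34443, -1)), Mul(33988, Pow(Pow(Pow(-10, -1), Rational(3, 2)), -1))) = Add(Mul(-865, Rational(1, 34443)), Mul(33988, Pow(Pow(Rational(-1, 10), Rational(3, 2)), -1))) = Add(Rational(-865, 34443), Mul(33988, Pow(Mul(Rational(-1, 100), I, Pow(10, Rational(1, 2))), -1))) = Add(Rational(-865, 34443), Mul(33988, Mul(10, I, Pow(10, Rational(1, 2))))) = Add(Rational(-865, 34443), Mul(339880, I, Pow(10, Rational(1, 2))))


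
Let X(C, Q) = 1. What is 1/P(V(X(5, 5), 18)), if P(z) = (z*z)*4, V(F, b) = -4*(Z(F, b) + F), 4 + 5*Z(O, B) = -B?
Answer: 25/18496 ≈ 0.0013516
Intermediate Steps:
Z(O, B) = -⅘ - B/5 (Z(O, B) = -⅘ + (-B)/5 = -⅘ - B/5)
V(F, b) = 16/5 - 4*F + 4*b/5 (V(F, b) = -4*((-⅘ - b/5) + F) = -4*(-⅘ + F - b/5) = 16/5 - 4*F + 4*b/5)
P(z) = 4*z² (P(z) = z²*4 = 4*z²)
1/P(V(X(5, 5), 18)) = 1/(4*(16/5 - 4*1 + (⅘)*18)²) = 1/(4*(16/5 - 4 + 72/5)²) = 1/(4*(68/5)²) = 1/(4*(4624/25)) = 1/(18496/25) = 25/18496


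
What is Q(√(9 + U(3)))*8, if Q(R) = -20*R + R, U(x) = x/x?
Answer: -152*√10 ≈ -480.67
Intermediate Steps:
U(x) = 1
Q(R) = -19*R
Q(√(9 + U(3)))*8 = -19*√(9 + 1)*8 = -19*√10*8 = -152*√10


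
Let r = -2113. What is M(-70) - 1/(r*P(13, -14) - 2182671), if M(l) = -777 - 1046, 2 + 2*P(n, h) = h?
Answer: -3948193240/2165767 ≈ -1823.0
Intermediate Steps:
P(n, h) = -1 + h/2
M(l) = -1823
M(-70) - 1/(r*P(13, -14) - 2182671) = -1823 - 1/(-2113*(-1 + (½)*(-14)) - 2182671) = -1823 - 1/(-2113*(-1 - 7) - 2182671) = -1823 - 1/(-2113*(-8) - 2182671) = -1823 - 1/(16904 - 2182671) = -1823 - 1/(-2165767) = -1823 - 1*(-1/2165767) = -1823 + 1/2165767 = -3948193240/2165767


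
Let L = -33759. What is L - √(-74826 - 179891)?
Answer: -33759 - I*√254717 ≈ -33759.0 - 504.69*I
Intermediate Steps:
L - √(-74826 - 179891) = -33759 - √(-74826 - 179891) = -33759 - √(-254717) = -33759 - I*√254717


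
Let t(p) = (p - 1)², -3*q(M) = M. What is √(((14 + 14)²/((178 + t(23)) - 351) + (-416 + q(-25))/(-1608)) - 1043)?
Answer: I*√65036985453542/250044 ≈ 32.253*I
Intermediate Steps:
q(M) = -M/3
t(p) = (-1 + p)²
√(((14 + 14)²/((178 + t(23)) - 351) + (-416 + q(-25))/(-1608)) - 1043) = √(((14 + 14)²/((178 + (-1 + 23)²) - 351) + (-416 - ⅓*(-25))/(-1608)) - 1043) = √((28²/((178 + 22²) - 351) + (-416 + 25/3)*(-1/1608)) - 1043) = √((784/((178 + 484) - 351) - 1223/3*(-1/1608)) - 1043) = √((784/(662 - 351) + 1223/4824) - 1043) = √((784/311 + 1223/4824) - 1043) = √(4162369/1500264 - 1043) = √(-1560612983/1500264) = I*√65036985453542/250044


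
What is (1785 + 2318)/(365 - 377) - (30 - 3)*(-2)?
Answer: -3455/12 ≈ -287.92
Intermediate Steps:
(1785 + 2318)/(365 - 377) - (30 - 3)*(-2) = 4103/(-12) - 27*(-2) = 4103*(-1/12) - 1*(-54) = -4103/12 + 54 = -3455/12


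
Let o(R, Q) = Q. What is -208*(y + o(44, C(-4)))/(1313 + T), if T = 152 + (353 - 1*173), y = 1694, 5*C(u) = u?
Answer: -1760928/8225 ≈ -214.09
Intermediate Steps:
C(u) = u/5
T = 332 (T = 152 + (353 - 173) = 152 + 180 = 332)
-208*(y + o(44, C(-4)))/(1313 + T) = -208*(1694 + (⅕)*(-4))/(1313 + 332) = -208*(1694 - ⅘)/1645 = -1760928/(5*1645) = -208*8466/8225 = -1760928/8225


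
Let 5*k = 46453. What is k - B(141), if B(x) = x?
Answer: 45748/5 ≈ 9149.6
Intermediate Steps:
k = 46453/5 (k = (1/5)*46453 = 46453/5 ≈ 9290.6)
k - B(141) = 46453/5 - 1*141 = 46453/5 - 141 = 45748/5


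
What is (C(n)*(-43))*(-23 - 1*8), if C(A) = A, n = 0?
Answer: 0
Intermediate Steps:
(C(n)*(-43))*(-23 - 1*8) = (0*(-43))*(-23 - 1*8) = 0*(-23 - 8) = 0*(-31) = 0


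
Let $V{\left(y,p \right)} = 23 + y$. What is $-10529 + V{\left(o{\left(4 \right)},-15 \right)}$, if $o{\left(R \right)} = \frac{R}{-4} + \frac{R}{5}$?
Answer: $- \frac{52531}{5} \approx -10506.0$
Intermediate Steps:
$o{\left(R \right)} = - \frac{R}{20}$ ($o{\left(R \right)} = R \left(- \frac{1}{4}\right) + R \frac{1}{5} = - \frac{R}{4} + \frac{R}{5} = - \frac{R}{20}$)
$-10529 + V{\left(o{\left(4 \right)},-15 \right)} = -10529 + \left(23 - \frac{1}{5}\right) = -10529 + \frac{114}{5} = - \frac{52531}{5}$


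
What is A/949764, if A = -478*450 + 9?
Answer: -71697/316588 ≈ -0.22647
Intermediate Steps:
A = -215091 (A = -215100 + 9 = -215091)
A/949764 = -215091/949764 = -215091*1/949764 = -71697/316588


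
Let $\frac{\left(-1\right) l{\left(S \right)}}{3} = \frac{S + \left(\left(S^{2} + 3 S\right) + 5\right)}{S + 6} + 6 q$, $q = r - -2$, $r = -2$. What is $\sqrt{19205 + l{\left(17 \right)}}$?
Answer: $\frac{\sqrt{10134467}}{23} \approx 138.41$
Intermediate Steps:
$q = 0$ ($q = -2 - -2 = -2 + 2 = 0$)
$l{\left(S \right)} = - \frac{3 \left(5 + S^{2} + 4 S\right)}{6 + S}$ ($l{\left(S \right)} = - 3 \left(\frac{S + \left(\left(S^{2} + 3 S\right) + 5\right)}{S + 6} + 6 \cdot 0\right) = - 3 \left(\frac{S + \left(5 + S^{2} + 3 S\right)}{6 + S} + 0\right) = - 3 \left(\frac{5 + S^{2} + 4 S}{6 + S} + 0\right) = - 3 \frac{5 + S^{2} + 4 S}{6 + S} = - \frac{3 \left(5 + S^{2} + 4 S\right)}{6 + S}$)
$\sqrt{19205 + l{\left(17 \right)}} = \sqrt{19205 + \frac{3 \left(-5 - 17^{2} - 68\right)}{6 + 17}} = \sqrt{19205 + \frac{3 \left(-5 - 289 - 68\right)}{23}} = \sqrt{19205 + 3 \cdot \frac{1}{23} \left(-5 - 289 - 68\right)} = \sqrt{19205 + 3 \cdot \frac{1}{23} \left(-362\right)} = \sqrt{19205 - \frac{1086}{23}} = \sqrt{\frac{440629}{23}} = \frac{\sqrt{10134467}}{23}$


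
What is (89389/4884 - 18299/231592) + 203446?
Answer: 57534358126315/282773832 ≈ 2.0346e+5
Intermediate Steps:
(89389/4884 - 18299/231592) + 203446 = 5153101243/282773832 + 203446 = 57534358126315/282773832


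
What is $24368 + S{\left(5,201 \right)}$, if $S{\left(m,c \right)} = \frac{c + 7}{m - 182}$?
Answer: $\frac{4312928}{177} \approx 24367.0$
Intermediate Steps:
$S{\left(m,c \right)} = \frac{7 + c}{-182 + m}$
$24368 + S{\left(5,201 \right)} = 24368 + \frac{7 + 201}{-182 + 5} = 24368 + \frac{1}{-177} \cdot 208 = 24368 - \frac{208}{177} = \frac{4312928}{177}$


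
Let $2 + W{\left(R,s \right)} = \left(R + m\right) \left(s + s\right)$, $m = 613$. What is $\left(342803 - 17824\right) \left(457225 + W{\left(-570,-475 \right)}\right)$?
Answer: $135312481167$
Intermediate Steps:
$W{\left(R,s \right)} = -2 + 2 s \left(613 + R\right)$ ($W{\left(R,s \right)} = -2 + \left(R + 613\right) \left(s + s\right) = -2 + \left(613 + R\right) 2 s = -2 + 2 s \left(613 + R\right)$)
$\left(342803 - 17824\right) \left(457225 + W{\left(-570,-475 \right)}\right) = \left(342803 - 17824\right) \left(457225 + \left(-2 + 1226 \left(-475\right) + 2 \left(-570\right) \left(-475\right)\right)\right) = 324979 \left(457225 - 40852\right) = 324979 \cdot 416373 = 135312481167$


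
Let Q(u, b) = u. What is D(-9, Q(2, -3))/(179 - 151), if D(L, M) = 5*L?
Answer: -45/28 ≈ -1.6071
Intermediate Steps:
D(-9, Q(2, -3))/(179 - 151) = (5*(-9))/(179 - 151) = -45/28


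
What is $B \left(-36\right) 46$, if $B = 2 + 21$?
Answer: $-38088$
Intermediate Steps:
$B = 23$
$B \left(-36\right) 46 = 23 \left(-36\right) 46 = \left(-828\right) 46 = -38088$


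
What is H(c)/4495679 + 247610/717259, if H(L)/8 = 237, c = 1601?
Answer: 1114535000254/3224566223861 ≈ 0.34564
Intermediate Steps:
H(L) = 1896 (H(L) = 8*237 = 1896)
H(c)/4495679 + 247610/717259 = 1896/4495679 + 247610/717259 = 1114535000254/3224566223861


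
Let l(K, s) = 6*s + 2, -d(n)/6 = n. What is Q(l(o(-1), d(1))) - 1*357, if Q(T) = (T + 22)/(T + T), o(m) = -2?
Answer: -6066/17 ≈ -356.82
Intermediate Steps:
d(n) = -6*n
l(K, s) = 2 + 6*s
Q(T) = (22 + T)/(2*T) (Q(T) = (22 + T)/((2*T)) = (22 + T)*(1/(2*T)) = (22 + T)/(2*T))
Q(l(o(-1), d(1))) - 1*357 = (22 + (2 + 6*(-6*1)))/(2*(2 + 6*(-6*1))) - 1*357 = (22 + (2 + 6*(-6)))/(2*(2 + 6*(-6))) - 357 = (22 + (2 - 36))/(2*(2 - 36)) - 357 = (1/2)*(22 - 34)/(-34) - 357 = (1/2)*(-1/34)*(-12) - 357 = 3/17 - 357 = -6066/17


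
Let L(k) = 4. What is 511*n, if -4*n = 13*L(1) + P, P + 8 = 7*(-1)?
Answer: -18907/4 ≈ -4726.8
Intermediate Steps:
P = -15 (P = -8 + 7*(-1) = -8 - 7 = -15)
n = -37/4 (n = -(13*4 - 15)/4 = -(52 - 15)/4 = -¼*37 = -37/4 ≈ -9.2500)
511*n = 511*(-37/4) = -18907/4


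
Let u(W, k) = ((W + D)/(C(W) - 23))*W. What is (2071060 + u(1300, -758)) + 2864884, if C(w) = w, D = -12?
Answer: 6304874888/1277 ≈ 4.9373e+6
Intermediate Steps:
u(W, k) = W*(-12 + W)/(-23 + W) (u(W, k) = ((W - 12)/(W - 23))*W = ((-12 + W)/(-23 + W))*W = W*(-12 + W)/(-23 + W))
(2071060 + u(1300, -758)) + 2864884 = (2071060 + 1300*(-12 + 1300)/(-23 + 1300)) + 2864884 = (2071060 + 1300*1288/1277) + 2864884 = (2071060 + 1300*(1/1277)*1288) + 2864884 = (2071060 + 1674400/1277) + 2864884 = 2646418020/1277 + 2864884 = 6304874888/1277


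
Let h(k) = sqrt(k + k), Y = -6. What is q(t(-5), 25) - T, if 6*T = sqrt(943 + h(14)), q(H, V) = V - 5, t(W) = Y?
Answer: 20 - sqrt(943 + 2*sqrt(7))/6 ≈ 14.868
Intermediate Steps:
t(W) = -6
h(k) = sqrt(2)*sqrt(k) (h(k) = sqrt(2*k) = sqrt(2)*sqrt(k))
q(H, V) = -5 + V
T = sqrt(943 + 2*sqrt(7))/6 (T = sqrt(943 + sqrt(2)*sqrt(14))/6 = sqrt(943 + 2*sqrt(7))/6 ≈ 5.1324)
q(t(-5), 25) - T = (-5 + 25) - sqrt(943 + 2*sqrt(7))/6 = 20 - sqrt(943 + 2*sqrt(7))/6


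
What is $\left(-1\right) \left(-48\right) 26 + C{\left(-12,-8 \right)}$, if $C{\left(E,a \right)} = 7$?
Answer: $1255$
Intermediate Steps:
$\left(-1\right) \left(-48\right) 26 + C{\left(-12,-8 \right)} = \left(-1\right) \left(-48\right) 26 + 7 = 48 \cdot 26 + 7 = 1248 + 7 = 1255$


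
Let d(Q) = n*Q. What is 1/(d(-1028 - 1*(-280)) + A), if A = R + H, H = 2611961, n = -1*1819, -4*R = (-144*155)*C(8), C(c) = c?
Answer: 1/4017213 ≈ 2.4893e-7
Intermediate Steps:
R = 44640 (R = -(-144*155)*8/4 = -(-5580)*8 = -¼*(-178560) = 44640)
n = -1819
d(Q) = -1819*Q
A = 2656601 (A = 44640 + 2611961 = 2656601)
1/(d(-1028 - 1*(-280)) + A) = 1/(-1819*(-1028 - 1*(-280)) + 2656601) = 1/(-1819*(-1028 + 280) + 2656601) = 1/(-1819*(-748) + 2656601) = 1/(1360612 + 2656601) = 1/4017213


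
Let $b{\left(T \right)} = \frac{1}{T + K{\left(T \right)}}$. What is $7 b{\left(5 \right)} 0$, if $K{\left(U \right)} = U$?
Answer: $0$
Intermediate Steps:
$b{\left(T \right)} = \frac{1}{2 T}$ ($b{\left(T \right)} = \frac{1}{T + T} = \frac{1}{2 T}$)
$7 b{\left(5 \right)} 0 = 7 \frac{1}{2 \cdot 5} \cdot 0 = 7 \cdot \frac{1}{2} \cdot \frac{1}{5} \cdot 0 = 7 \cdot \frac{1}{10} \cdot 0 = \frac{7}{10} \cdot 0 = 0$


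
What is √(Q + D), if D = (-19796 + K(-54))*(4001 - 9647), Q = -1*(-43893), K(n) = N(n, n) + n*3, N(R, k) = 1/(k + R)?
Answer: √4058165278/6 ≈ 10617.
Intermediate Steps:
N(R, k) = 1/(R + k)
K(n) = 1/(2*n) + 3*n (K(n) = 1/(n + n) + n*3 = 1/(2*n) + 3*n)
Q = 43893
D = 2028292565/18 (D = (-19796 + ((½)/(-54) + 3*(-54)))*(4001 - 9647) = (-19796 + ((½)*(-1/54) - 162))*(-5646) = (-19796 + (-1/108 - 162))*(-5646) = (-19796 - 17497/108)*(-5646) = -2155465/108*(-5646) = 2028292565/18 ≈ 1.1268e+8)
√(Q + D) = √(43893 + 2028292565/18) = √(2029082639/18) = √4058165278/6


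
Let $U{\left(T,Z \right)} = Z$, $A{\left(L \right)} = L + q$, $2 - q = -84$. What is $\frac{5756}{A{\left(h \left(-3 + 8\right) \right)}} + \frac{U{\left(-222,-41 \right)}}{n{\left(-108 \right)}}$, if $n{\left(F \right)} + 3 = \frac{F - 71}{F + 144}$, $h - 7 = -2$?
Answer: $\frac{44288}{777} \approx 56.999$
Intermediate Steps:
$q = 86$ ($q = 2 - -84 = 2 + 84 = 86$)
$h = 5$ ($h = 7 - 2 = 5$)
$A{\left(L \right)} = 86 + L$ ($A{\left(L \right)} = L + 86 = 86 + L$)
$n{\left(F \right)} = -3 + \frac{-71 + F}{144 + F}$ ($n{\left(F \right)} = -3 + \frac{F - 71}{F + 144} = -3 + \frac{-71 + F}{144 + F}$)
$\frac{5756}{A{\left(h \left(-3 + 8\right) \right)}} + \frac{U{\left(-222,-41 \right)}}{n{\left(-108 \right)}} = \frac{5756}{86 + 5 \left(-3 + 8\right)} - \frac{41}{\frac{1}{144 - 108} \left(-503 - -216\right)} = \frac{5756}{86 + 5 \cdot 5} - \frac{41}{\frac{1}{36} \left(-503 + 216\right)} = \frac{5756}{86 + 25} - \frac{41}{\frac{1}{36} \left(-287\right)} = \frac{5756}{111} - \frac{41}{- \frac{287}{36}} = 5756 \cdot \frac{1}{111} - - \frac{36}{7} = \frac{5756}{111} + \frac{36}{7} = \frac{44288}{777}$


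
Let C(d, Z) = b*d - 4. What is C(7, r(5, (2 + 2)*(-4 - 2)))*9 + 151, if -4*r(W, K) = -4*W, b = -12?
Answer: -641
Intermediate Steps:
r(W, K) = W (r(W, K) = -(-1)*W = W)
C(d, Z) = -4 - 12*d (C(d, Z) = -12*d - 4 = -4 - 12*d)
C(7, r(5, (2 + 2)*(-4 - 2)))*9 + 151 = (-4 - 12*7)*9 + 151 = (-4 - 84)*9 + 151 = -88*9 + 151 = -792 + 151 = -641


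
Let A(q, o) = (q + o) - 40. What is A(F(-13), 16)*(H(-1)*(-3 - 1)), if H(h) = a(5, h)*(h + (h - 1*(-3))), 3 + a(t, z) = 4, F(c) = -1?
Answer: 100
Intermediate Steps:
a(t, z) = 1 (a(t, z) = -3 + 4 = 1)
H(h) = 3 + 2*h (H(h) = 1*(h + (h - 1*(-3))) = 1*(h + (h + 3)) = 1*(h + (3 + h)) = 1*(3 + 2*h) = 3 + 2*h)
A(q, o) = -40 + o + q (A(q, o) = (o + q) - 40 = -40 + o + q)
A(F(-13), 16)*(H(-1)*(-3 - 1)) = (-40 + 16 - 1)*((3 + 2*(-1))*(-3 - 1)) = -25*(3 - 2)*(-4) = -25*(-4) = 100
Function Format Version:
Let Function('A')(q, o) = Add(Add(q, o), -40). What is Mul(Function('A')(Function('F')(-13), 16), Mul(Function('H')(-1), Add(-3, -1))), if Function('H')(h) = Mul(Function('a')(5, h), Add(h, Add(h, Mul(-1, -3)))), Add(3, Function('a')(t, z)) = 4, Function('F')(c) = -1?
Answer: 100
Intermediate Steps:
Function('a')(t, z) = 1 (Function('a')(t, z) = Add(-3, 4) = 1)
Function('H')(h) = Add(3, Mul(2, h)) (Function('H')(h) = Mul(1, Add(h, Add(h, Mul(-1, -3)))) = Mul(1, Add(h, Add(h, 3))) = Mul(1, Add(h, Add(3, h))) = Mul(1, Add(3, Mul(2, h))) = Add(3, Mul(2, h)))
Function('A')(q, o) = Add(-40, o, q) (Function('A')(q, o) = Add(Add(o, q), -40) = Add(-40, o, q))
Mul(Function('A')(Function('F')(-13), 16), Mul(Function('H')(-1), Add(-3, -1))) = Mul(Add(-40, 16, -1), Mul(Add(3, Mul(2, -1)), Add(-3, -1))) = Mul(-25, Mul(Add(3, -2), -4)) = Mul(-25, Mul(1, -4)) = Mul(-25, -4) = 100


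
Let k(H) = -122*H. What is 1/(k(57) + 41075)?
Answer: 1/34121 ≈ 2.9307e-5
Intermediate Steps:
1/(k(57) + 41075) = 1/(-122*57 + 41075) = 1/(-6954 + 41075) = 1/34121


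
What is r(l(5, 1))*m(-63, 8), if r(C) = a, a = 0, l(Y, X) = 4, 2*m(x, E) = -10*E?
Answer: 0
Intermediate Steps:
m(x, E) = -5*E (m(x, E) = (-10*E)/2 = -5*E)
r(C) = 0
r(l(5, 1))*m(-63, 8) = 0*(-5*8) = 0*(-40) = 0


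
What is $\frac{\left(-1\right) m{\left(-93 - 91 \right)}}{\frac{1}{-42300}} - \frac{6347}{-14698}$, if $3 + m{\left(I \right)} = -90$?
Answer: $- \frac{57820455853}{14698} \approx -3.9339 \cdot 10^{6}$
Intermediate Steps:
$m{\left(I \right)} = -93$ ($m{\left(I \right)} = -3 - 90 = -93$)
$\frac{\left(-1\right) m{\left(-93 - 91 \right)}}{\frac{1}{-42300}} - \frac{6347}{-14698} = \frac{\left(-1\right) \left(-93\right)}{\frac{1}{-42300}} - \frac{6347}{-14698} = \frac{93}{- \frac{1}{42300}} - - \frac{6347}{14698} = 93 \left(-42300\right) + \frac{6347}{14698} = -3933900 + \frac{6347}{14698} = - \frac{57820455853}{14698}$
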